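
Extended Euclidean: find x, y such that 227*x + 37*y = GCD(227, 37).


Tabular extended Euclidean (each row: r = 227*s + 37*t):
r=227, s=1, t=0
r=37, s=0, t=1
q=6: r=5, s=1, t=-6   [227*(1) + 37*(-6) = 5]
q=7: r=2, s=-7, t=43   [227*(-7) + 37*(43) = 2]
q=2: r=1, s=15, t=-92   [227*(15) + 37*(-92) = 1]
q=2: r=0, s=-37, t=227   [227*(-37) + 37*(227) = 0]
GCD = 1; from the row with r=1: x=15, y=-92
Check: 227*(15) + 37*(-92) = 3405 - 3404 = 1

GCD = 1, x = 15, y = -92


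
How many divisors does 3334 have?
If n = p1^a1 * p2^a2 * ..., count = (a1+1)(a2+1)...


3334 = 2^1 × 1667^1
d(3334) = (1+1) × (1+1) = 4

4 divisors


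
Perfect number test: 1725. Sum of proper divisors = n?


Proper divisors of 1725: 1, 3, 5, 15, 23, 25, 69, 75, 115, 345, 575
Sum = 1 + 3 + 5 + 15 + 23 + 25 + 69 + 75 + 115 + 345 + 575 = 1251

No, 1725 is not perfect (1251 ≠ 1725)


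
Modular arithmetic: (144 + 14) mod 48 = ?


144 + 14 = 158
158 mod 48 = 14


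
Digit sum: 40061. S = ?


4 + 0 + 0 + 6 + 1 = 11


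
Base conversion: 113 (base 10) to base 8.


113 (base 10) = 113 (decimal)
113 (decimal) = 161 (base 8)


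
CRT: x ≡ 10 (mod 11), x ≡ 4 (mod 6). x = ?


M = 11*6 = 66
M1 = M/11 = 6, M2 = M/6 = 11
M1^(-1) mod 11 = 2, M2^(-1) mod 6 = 5
x = 10*6*2 + 4*11*5 = 340
340 mod 66 = 10
Check: 10 mod 11 = 10 ✓, 10 mod 6 = 4 ✓

x ≡ 10 (mod 66)


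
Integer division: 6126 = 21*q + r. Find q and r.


6126 = 21 * 291 + 15
Check: 6111 + 15 = 6126

q = 291, r = 15


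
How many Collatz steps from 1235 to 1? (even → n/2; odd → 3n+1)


1235 → 3706 → 1853 → 5560 → 2780 → 1390 → 695 → 2086 → 1043 → 3130 → 1565 → 4696 → 2348 → 1174 → 587 → 1762 → 881 → 2644 → 1322 → 661 → 1984 → 992 → 496 → 248 → 124 → 62 → 31 → 94 → 47 → 142 → 71 → 214 → 107 → 322 → 161 → 484 → 242 → 121 → 364 → 182 → 91 → 274 → 137 → 412 → 206 → 103 → 310 → 155 → 466 → 233 → 700 → 350 → 175 → 526 → 263 → 790 → 395 → 1186 → 593 → 1780 → 890 → 445 → 1336 → 668 → 334 → 167 → 502 → 251 → 754 → 377 → 1132 → 566 → 283 → 850 → 425 → 1276 → 638 → 319 → 958 → 479 → 1438 → 719 → 2158 → 1079 → 3238 → 1619 → 4858 → 2429 → 7288 → 3644 → 1822 → 911 → 2734 → 1367 → 4102 → 2051 → 6154 → 3077 → 9232 → 4616 → 2308 → 1154 → 577 → 1732 → 866 → 433 → 1300 → 650 → 325 → 976 → 488 → 244 → 122 → 61 → 184 → 92 → 46 → 23 → 70 → 35 → 106 → 53 → 160 → 80 → 40 → 20 → 10 → 5 → 16 → 8 → 4 → 2 → 1
Total steps = 132

132 steps


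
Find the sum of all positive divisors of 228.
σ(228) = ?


Divisors of 228: 1, 2, 3, 4, 6, 12, 19, 38, 57, 76, 114, 228
Sum = 1 + 2 + 3 + 4 + 6 + 12 + 19 + 38 + 57 + 76 + 114 + 228 = 560

σ(228) = 560


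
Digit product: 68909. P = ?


6 × 8 × 9 × 0 × 9 = 0


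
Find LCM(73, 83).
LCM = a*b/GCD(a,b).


GCD(73, 83) = 1
LCM = 73*83/1 = 6059/1 = 6059

LCM = 6059


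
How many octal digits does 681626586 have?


681626586 in base 8 = 5050145732
Number of digits = 10

10 digits (base 8)


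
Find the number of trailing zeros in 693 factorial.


floor(693/5) = 138
floor(693/25) = 27
floor(693/125) = 5
floor(693/625) = 1
Total = 171

171 trailing zeros


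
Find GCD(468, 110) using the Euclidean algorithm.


468 = 4 * 110 + 28
110 = 3 * 28 + 26
28 = 1 * 26 + 2
26 = 13 * 2 + 0
GCD = 2


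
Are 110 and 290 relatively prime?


Euclidean algorithm:
290 = 2 * 110 + 70
110 = 1 * 70 + 40
70 = 1 * 40 + 30
40 = 1 * 30 + 10
30 = 3 * 10 + 0
GCD(110, 290) = 10

No, not coprime (GCD = 10)


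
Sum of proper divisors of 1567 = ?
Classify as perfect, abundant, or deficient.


Proper divisors: 1
Sum = 1 = 1
1 < 1567 → deficient

s(1567) = 1 (deficient)


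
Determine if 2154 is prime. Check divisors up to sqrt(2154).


2154 / 2 = 1077 (exact division)
2154 is NOT prime.

No, 2154 is not prime


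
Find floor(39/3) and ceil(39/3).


39/3 = 13.0000
floor = 13
ceil = 13

floor = 13, ceil = 13


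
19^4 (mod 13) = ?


19^1 mod 13 = 6
19^2 mod 13 = 10
19^3 mod 13 = 8
19^4 mod 13 = 9


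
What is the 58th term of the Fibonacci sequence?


Sequence: 1, 1, 2, 3, 5, 8, 13, 21, 34, 55, 89, 144, 233, 377, 610, 987, 1597, 2584, 4181, 6765, 10946, 17711, 28657, 46368, 75025, 121393, 196418, 317811, 514229, 832040, 1346269, 2178309, 3524578, 5702887, 9227465, 14930352, 24157817, 39088169, 63245986, 102334155, 165580141, 267914296, 433494437, 701408733, 1134903170, 1836311903, 2971215073, 4807526976, 7778742049, 12586269025, 20365011074, 32951280099, 53316291173, 86267571272, 139583862445, 225851433717, 365435296162, 591286729879
F(58) = 591286729879


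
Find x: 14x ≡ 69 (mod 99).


GCD(14, 99) = 1, unique solution
a^(-1) mod 99 = 92
x = 92 * 69 mod 99 = 12

x ≡ 12 (mod 99)


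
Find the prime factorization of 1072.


1072 / 2 = 536
536 / 2 = 268
268 / 2 = 134
134 / 2 = 67
67 / 67 = 1
1072 = 2^4 × 67


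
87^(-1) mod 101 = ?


Use the extended Euclidean algorithm on (101, 87); each row r = 101*s + 87*t:
r=101, s=1, t=0
r=87, s=0, t=1
q=1: r=14, s=1, t=-1   [101*(1) + 87*(-1) = 14]
q=6: r=3, s=-6, t=7   [101*(-6) + 87*(7) = 3]
q=4: r=2, s=25, t=-29   [101*(25) + 87*(-29) = 2]
q=1: r=1, s=-31, t=36   [101*(-31) + 87*(36) = 1]
q=2: r=0, s=87, t=-101   [101*(87) + 87*(-101) = 0]
GCD = 1 with t = 36, so 87*(36) ≡ 1 (mod 101)
Inverse = 36 mod 101 = 36
Check: 87 * 36 = 3132 ≡ 1 (mod 101)

87^(-1) ≡ 36 (mod 101)


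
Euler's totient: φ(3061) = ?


3061 = 3061
Prime factors: 3061
φ(3061) = 3061 × (1-1/3061)
= 3061 × 3060/3061 = 3060

φ(3061) = 3060


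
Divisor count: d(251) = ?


251 = 251^1
d(251) = (1+1) = 2

2 divisors


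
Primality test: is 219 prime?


219 / 3 = 73 (exact division)
219 is NOT prime.

No, 219 is not prime


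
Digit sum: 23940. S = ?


2 + 3 + 9 + 4 + 0 = 18


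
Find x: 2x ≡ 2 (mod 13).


GCD(2, 13) = 1, unique solution
a^(-1) mod 13 = 7
x = 7 * 2 mod 13 = 1

x ≡ 1 (mod 13)


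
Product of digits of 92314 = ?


9 × 2 × 3 × 1 × 4 = 216


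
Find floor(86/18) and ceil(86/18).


86/18 = 4.7778
floor = 4
ceil = 5

floor = 4, ceil = 5


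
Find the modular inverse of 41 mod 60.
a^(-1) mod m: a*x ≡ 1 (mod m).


Use the extended Euclidean algorithm on (60, 41); each row r = 60*s + 41*t:
r=60, s=1, t=0
r=41, s=0, t=1
q=1: r=19, s=1, t=-1   [60*(1) + 41*(-1) = 19]
q=2: r=3, s=-2, t=3   [60*(-2) + 41*(3) = 3]
q=6: r=1, s=13, t=-19   [60*(13) + 41*(-19) = 1]
q=3: r=0, s=-41, t=60   [60*(-41) + 41*(60) = 0]
GCD = 1 with t = -19, so 41*(-19) ≡ 1 (mod 60)
Inverse = -19 mod 60 = 41
Check: 41 * 41 = 1681 ≡ 1 (mod 60)

41^(-1) ≡ 41 (mod 60)


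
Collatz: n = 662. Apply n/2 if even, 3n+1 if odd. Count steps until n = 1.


662 → 331 → 994 → 497 → 1492 → 746 → 373 → 1120 → 560 → 280 → 140 → 70 → 35 → 106 → 53 → 160 → 80 → 40 → 20 → 10 → 5 → 16 → 8 → 4 → 2 → 1
Total steps = 25

25 steps


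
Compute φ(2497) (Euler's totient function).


2497 = 11 × 227
Prime factors: 11, 227
φ(2497) = 2497 × (1-1/11) × (1-1/227)
= 2497 × 10/11 × 226/227 = 2260

φ(2497) = 2260


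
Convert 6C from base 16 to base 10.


6C (base 16) = 108 (decimal)
108 (decimal) = 108 (base 10)


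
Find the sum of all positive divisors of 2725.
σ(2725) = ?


Divisors of 2725: 1, 5, 25, 109, 545, 2725
Sum = 1 + 5 + 25 + 109 + 545 + 2725 = 3410

σ(2725) = 3410


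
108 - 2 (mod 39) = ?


108 - 2 = 106
106 mod 39 = 28


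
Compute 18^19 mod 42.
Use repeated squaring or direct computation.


18^1 mod 42 = 18
18^2 mod 42 = 30
18^3 mod 42 = 36
18^4 mod 42 = 18
18^5 mod 42 = 30
18^6 mod 42 = 36
18^7 mod 42 = 18
18^8 mod 42 = 30
18^9 mod 42 = 36
18^10 mod 42 = 18
18^11 mod 42 = 30
18^12 mod 42 = 36
18^13 mod 42 = 18
18^14 mod 42 = 30
18^15 mod 42 = 36
18^16 mod 42 = 18
18^17 mod 42 = 30
18^18 mod 42 = 36
18^19 mod 42 = 18


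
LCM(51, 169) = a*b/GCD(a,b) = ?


GCD(51, 169) = 1
LCM = 51*169/1 = 8619/1 = 8619

LCM = 8619


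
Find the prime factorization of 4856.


4856 / 2 = 2428
2428 / 2 = 1214
1214 / 2 = 607
607 / 607 = 1
4856 = 2^3 × 607


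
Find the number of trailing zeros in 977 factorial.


floor(977/5) = 195
floor(977/25) = 39
floor(977/125) = 7
floor(977/625) = 1
Total = 242

242 trailing zeros


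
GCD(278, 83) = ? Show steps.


278 = 3 * 83 + 29
83 = 2 * 29 + 25
29 = 1 * 25 + 4
25 = 6 * 4 + 1
4 = 4 * 1 + 0
GCD = 1


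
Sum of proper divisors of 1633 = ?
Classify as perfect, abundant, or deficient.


Proper divisors: 1, 23, 71
Sum = 1 + 23 + 71 = 95
95 < 1633 → deficient

s(1633) = 95 (deficient)


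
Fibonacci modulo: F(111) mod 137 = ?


F(k) mod 137 for k=1..111:
1, 1, 2, 3, 5, 8, 13, 21, 34, 55, 89, 7, 96, 103, 62, 28, 90, 118, 71, 52, 123, 38, 24, 62, 86, 11, 97, 108, 68, 39, 107, 9, 116, 125, 104, 92, 59, 14, 73, 87, 23, 110, 133, 106, 102, 71, 36, 107, 6, 113, 119, 95, 77, 35, 112, 10, 122, 132, 117, 112, 92, 67, 22, 89, 111, 63, 37, 100, 0, 100, 100, 63, 26, 89, 115, 67, 45, 112, 20, 132, 15, 10, 25, 35, 60, 95, 18, 113, 131, 107, 101, 71, 35, 106, 4, 110, 114, 87, 64, 14, 78, 92, 33, 125, 21, 9, 30, 39, 69, 108, 40
F(111) mod 137 = 40


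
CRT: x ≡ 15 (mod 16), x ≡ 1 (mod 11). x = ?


M = 16*11 = 176
M1 = M/16 = 11, M2 = M/11 = 16
M1^(-1) mod 16 = 3, M2^(-1) mod 11 = 9
x = 15*11*3 + 1*16*9 = 639
639 mod 176 = 111
Check: 111 mod 16 = 15 ✓, 111 mod 11 = 1 ✓

x ≡ 111 (mod 176)


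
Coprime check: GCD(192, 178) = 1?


Euclidean algorithm:
192 = 1 * 178 + 14
178 = 12 * 14 + 10
14 = 1 * 10 + 4
10 = 2 * 4 + 2
4 = 2 * 2 + 0
GCD(192, 178) = 2

No, not coprime (GCD = 2)


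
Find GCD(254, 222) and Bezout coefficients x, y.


Tabular extended Euclidean (each row: r = 254*s + 222*t):
r=254, s=1, t=0
r=222, s=0, t=1
q=1: r=32, s=1, t=-1   [254*(1) + 222*(-1) = 32]
q=6: r=30, s=-6, t=7   [254*(-6) + 222*(7) = 30]
q=1: r=2, s=7, t=-8   [254*(7) + 222*(-8) = 2]
q=15: r=0, s=-111, t=127   [254*(-111) + 222*(127) = 0]
GCD = 2; from the row with r=2: x=7, y=-8
Check: 254*(7) + 222*(-8) = 1778 - 1776 = 2

GCD = 2, x = 7, y = -8


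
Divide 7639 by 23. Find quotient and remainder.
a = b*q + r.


7639 = 23 * 332 + 3
Check: 7636 + 3 = 7639

q = 332, r = 3


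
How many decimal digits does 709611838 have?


709611838 has 9 digits in base 10
floor(log10(709611838)) + 1 = floor(8.8510) + 1 = 9

9 digits (base 10)


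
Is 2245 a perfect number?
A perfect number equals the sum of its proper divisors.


Proper divisors of 2245: 1, 5, 449
Sum = 1 + 5 + 449 = 455

No, 2245 is not perfect (455 ≠ 2245)


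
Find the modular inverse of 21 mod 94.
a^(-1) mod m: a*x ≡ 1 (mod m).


Use the extended Euclidean algorithm on (94, 21); each row r = 94*s + 21*t:
r=94, s=1, t=0
r=21, s=0, t=1
q=4: r=10, s=1, t=-4   [94*(1) + 21*(-4) = 10]
q=2: r=1, s=-2, t=9   [94*(-2) + 21*(9) = 1]
q=10: r=0, s=21, t=-94   [94*(21) + 21*(-94) = 0]
GCD = 1 with t = 9, so 21*(9) ≡ 1 (mod 94)
Inverse = 9 mod 94 = 9
Check: 21 * 9 = 189 ≡ 1 (mod 94)

21^(-1) ≡ 9 (mod 94)


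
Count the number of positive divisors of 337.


337 = 337^1
d(337) = (1+1) = 2

2 divisors


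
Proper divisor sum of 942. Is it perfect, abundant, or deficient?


Proper divisors: 1, 2, 3, 6, 157, 314, 471
Sum = 1 + 2 + 3 + 6 + 157 + 314 + 471 = 954
954 > 942 → abundant

s(942) = 954 (abundant)


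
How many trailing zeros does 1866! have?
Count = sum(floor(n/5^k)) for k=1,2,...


floor(1866/5) = 373
floor(1866/25) = 74
floor(1866/125) = 14
floor(1866/625) = 2
Total = 463

463 trailing zeros


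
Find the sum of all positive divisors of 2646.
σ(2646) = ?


Divisors of 2646: 1, 2, 3, 6, 7, 9, 14, 18, 21, 27, 42, 49, 54, 63, 98, 126, 147, 189, 294, 378, 441, 882, 1323, 2646
Sum = 1 + 2 + 3 + 6 + 7 + 9 + 14 + 18 + 21 + 27 + 42 + 49 + 54 + 63 + 98 + 126 + 147 + 189 + 294 + 378 + 441 + 882 + 1323 + 2646 = 6840

σ(2646) = 6840


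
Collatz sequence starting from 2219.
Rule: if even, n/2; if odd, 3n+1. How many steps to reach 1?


2219 → 6658 → 3329 → 9988 → 4994 → 2497 → 7492 → 3746 → 1873 → 5620 → 2810 → 1405 → 4216 → 2108 → 1054 → 527 → 1582 → 791 → 2374 → 1187 → 3562 → 1781 → 5344 → 2672 → 1336 → 668 → 334 → 167 → 502 → 251 → 754 → 377 → 1132 → 566 → 283 → 850 → 425 → 1276 → 638 → 319 → 958 → 479 → 1438 → 719 → 2158 → 1079 → 3238 → 1619 → 4858 → 2429 → 7288 → 3644 → 1822 → 911 → 2734 → 1367 → 4102 → 2051 → 6154 → 3077 → 9232 → 4616 → 2308 → 1154 → 577 → 1732 → 866 → 433 → 1300 → 650 → 325 → 976 → 488 → 244 → 122 → 61 → 184 → 92 → 46 → 23 → 70 → 35 → 106 → 53 → 160 → 80 → 40 → 20 → 10 → 5 → 16 → 8 → 4 → 2 → 1
Total steps = 94

94 steps


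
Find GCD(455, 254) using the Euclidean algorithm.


455 = 1 * 254 + 201
254 = 1 * 201 + 53
201 = 3 * 53 + 42
53 = 1 * 42 + 11
42 = 3 * 11 + 9
11 = 1 * 9 + 2
9 = 4 * 2 + 1
2 = 2 * 1 + 0
GCD = 1


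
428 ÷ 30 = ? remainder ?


428 = 30 * 14 + 8
Check: 420 + 8 = 428

q = 14, r = 8


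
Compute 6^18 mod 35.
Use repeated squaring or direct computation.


6^1 mod 35 = 6
6^2 mod 35 = 1
6^3 mod 35 = 6
6^4 mod 35 = 1
6^5 mod 35 = 6
6^6 mod 35 = 1
6^7 mod 35 = 6
6^8 mod 35 = 1
6^9 mod 35 = 6
6^10 mod 35 = 1
6^11 mod 35 = 6
6^12 mod 35 = 1
6^13 mod 35 = 6
6^14 mod 35 = 1
6^15 mod 35 = 6
6^16 mod 35 = 1
6^17 mod 35 = 6
6^18 mod 35 = 1


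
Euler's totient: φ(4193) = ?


4193 = 7 × 599
Prime factors: 7, 599
φ(4193) = 4193 × (1-1/7) × (1-1/599)
= 4193 × 6/7 × 598/599 = 3588

φ(4193) = 3588


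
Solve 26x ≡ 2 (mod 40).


GCD(26, 40) = 2 divides 2
Divide: 13x ≡ 1 (mod 20)
x ≡ 17 (mod 20)


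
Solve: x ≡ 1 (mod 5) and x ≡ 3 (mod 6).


M = 5*6 = 30
M1 = M/5 = 6, M2 = M/6 = 5
M1^(-1) mod 5 = 1, M2^(-1) mod 6 = 5
x = 1*6*1 + 3*5*5 = 81
81 mod 30 = 21
Check: 21 mod 5 = 1 ✓, 21 mod 6 = 3 ✓

x ≡ 21 (mod 30)


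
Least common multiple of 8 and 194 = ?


GCD(8, 194) = 2
LCM = 8*194/2 = 1552/2 = 776

LCM = 776


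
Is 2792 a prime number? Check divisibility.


2792 / 2 = 1396 (exact division)
2792 is NOT prime.

No, 2792 is not prime


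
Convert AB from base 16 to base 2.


AB (base 16) = 171 (decimal)
171 (decimal) = 10101011 (base 2)


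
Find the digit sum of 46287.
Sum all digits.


4 + 6 + 2 + 8 + 7 = 27


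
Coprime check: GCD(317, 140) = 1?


Euclidean algorithm:
317 = 2 * 140 + 37
140 = 3 * 37 + 29
37 = 1 * 29 + 8
29 = 3 * 8 + 5
8 = 1 * 5 + 3
5 = 1 * 3 + 2
3 = 1 * 2 + 1
2 = 2 * 1 + 0
GCD(317, 140) = 1

Yes, coprime (GCD = 1)


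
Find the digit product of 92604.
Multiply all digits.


9 × 2 × 6 × 0 × 4 = 0


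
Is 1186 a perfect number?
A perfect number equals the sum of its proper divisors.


Proper divisors of 1186: 1, 2, 593
Sum = 1 + 2 + 593 = 596

No, 1186 is not perfect (596 ≠ 1186)


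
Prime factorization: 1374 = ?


1374 / 2 = 687
687 / 3 = 229
229 / 229 = 1
1374 = 2 × 3 × 229


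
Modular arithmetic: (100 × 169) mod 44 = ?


100 × 169 = 16900
16900 mod 44 = 4


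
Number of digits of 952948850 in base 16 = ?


952948850 in base 16 = 38CCD872
Number of digits = 8

8 digits (base 16)


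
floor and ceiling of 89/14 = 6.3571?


89/14 = 6.3571
floor = 6
ceil = 7

floor = 6, ceil = 7


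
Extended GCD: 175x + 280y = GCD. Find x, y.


Tabular extended Euclidean (each row: r = 175*s + 280*t):
r=175, s=1, t=0
r=280, s=0, t=1
q=0: r=175, s=1, t=0   [175*(1) + 280*(0) = 175]
q=1: r=105, s=-1, t=1   [175*(-1) + 280*(1) = 105]
q=1: r=70, s=2, t=-1   [175*(2) + 280*(-1) = 70]
q=1: r=35, s=-3, t=2   [175*(-3) + 280*(2) = 35]
q=2: r=0, s=8, t=-5   [175*(8) + 280*(-5) = 0]
GCD = 35; from the row with r=35: x=-3, y=2
Check: 175*(-3) + 280*(2) = -525 + 560 = 35

GCD = 35, x = -3, y = 2


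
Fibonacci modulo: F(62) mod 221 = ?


F(k) mod 221 for k=1..62:
1, 1, 2, 3, 5, 8, 13, 21, 34, 55, 89, 144, 12, 156, 168, 103, 50, 153, 203, 135, 117, 31, 148, 179, 106, 64, 170, 13, 183, 196, 158, 133, 70, 203, 52, 34, 86, 120, 206, 105, 90, 195, 64, 38, 102, 140, 21, 161, 182, 122, 83, 205, 67, 51, 118, 169, 66, 14, 80, 94, 174, 47
F(62) mod 221 = 47


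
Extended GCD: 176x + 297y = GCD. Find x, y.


Tabular extended Euclidean (each row: r = 176*s + 297*t):
r=176, s=1, t=0
r=297, s=0, t=1
q=0: r=176, s=1, t=0   [176*(1) + 297*(0) = 176]
q=1: r=121, s=-1, t=1   [176*(-1) + 297*(1) = 121]
q=1: r=55, s=2, t=-1   [176*(2) + 297*(-1) = 55]
q=2: r=11, s=-5, t=3   [176*(-5) + 297*(3) = 11]
q=5: r=0, s=27, t=-16   [176*(27) + 297*(-16) = 0]
GCD = 11; from the row with r=11: x=-5, y=3
Check: 176*(-5) + 297*(3) = -880 + 891 = 11

GCD = 11, x = -5, y = 3


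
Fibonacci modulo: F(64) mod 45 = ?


F(k) mod 45 for k=1..64:
1, 1, 2, 3, 5, 8, 13, 21, 34, 10, 44, 9, 8, 17, 25, 42, 22, 19, 41, 15, 11, 26, 37, 18, 10, 28, 38, 21, 14, 35, 4, 39, 43, 37, 35, 27, 17, 44, 16, 15, 31, 1, 32, 33, 20, 8, 28, 36, 19, 10, 29, 39, 23, 17, 40, 12, 7, 19, 26, 0, 26, 26, 7, 33
F(64) mod 45 = 33


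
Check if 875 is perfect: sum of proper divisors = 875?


Proper divisors of 875: 1, 5, 7, 25, 35, 125, 175
Sum = 1 + 5 + 7 + 25 + 35 + 125 + 175 = 373

No, 875 is not perfect (373 ≠ 875)


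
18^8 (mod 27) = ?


18^1 mod 27 = 18
18^2 mod 27 = 0
18^3 mod 27 = 0
18^4 mod 27 = 0
18^5 mod 27 = 0
18^6 mod 27 = 0
18^7 mod 27 = 0
18^8 mod 27 = 0


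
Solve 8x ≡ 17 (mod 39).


GCD(8, 39) = 1, unique solution
a^(-1) mod 39 = 5
x = 5 * 17 mod 39 = 7

x ≡ 7 (mod 39)


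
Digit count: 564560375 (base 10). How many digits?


564560375 has 9 digits in base 10
floor(log10(564560375)) + 1 = floor(8.7517) + 1 = 9

9 digits (base 10)


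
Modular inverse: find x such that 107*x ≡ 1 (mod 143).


Use the extended Euclidean algorithm on (143, 107); each row r = 143*s + 107*t:
r=143, s=1, t=0
r=107, s=0, t=1
q=1: r=36, s=1, t=-1   [143*(1) + 107*(-1) = 36]
q=2: r=35, s=-2, t=3   [143*(-2) + 107*(3) = 35]
q=1: r=1, s=3, t=-4   [143*(3) + 107*(-4) = 1]
q=35: r=0, s=-107, t=143   [143*(-107) + 107*(143) = 0]
GCD = 1 with t = -4, so 107*(-4) ≡ 1 (mod 143)
Inverse = -4 mod 143 = 139
Check: 107 * 139 = 14873 ≡ 1 (mod 143)

107^(-1) ≡ 139 (mod 143)


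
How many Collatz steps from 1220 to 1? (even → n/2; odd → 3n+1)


1220 → 610 → 305 → 916 → 458 → 229 → 688 → 344 → 172 → 86 → 43 → 130 → 65 → 196 → 98 → 49 → 148 → 74 → 37 → 112 → 56 → 28 → 14 → 7 → 22 → 11 → 34 → 17 → 52 → 26 → 13 → 40 → 20 → 10 → 5 → 16 → 8 → 4 → 2 → 1
Total steps = 39

39 steps


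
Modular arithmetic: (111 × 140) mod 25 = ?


111 × 140 = 15540
15540 mod 25 = 15


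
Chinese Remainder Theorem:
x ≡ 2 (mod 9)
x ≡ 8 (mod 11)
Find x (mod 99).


M = 9*11 = 99
M1 = M/9 = 11, M2 = M/11 = 9
M1^(-1) mod 9 = 5, M2^(-1) mod 11 = 5
x = 2*11*5 + 8*9*5 = 470
470 mod 99 = 74
Check: 74 mod 9 = 2 ✓, 74 mod 11 = 8 ✓

x ≡ 74 (mod 99)


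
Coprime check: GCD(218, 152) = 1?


Euclidean algorithm:
218 = 1 * 152 + 66
152 = 2 * 66 + 20
66 = 3 * 20 + 6
20 = 3 * 6 + 2
6 = 3 * 2 + 0
GCD(218, 152) = 2

No, not coprime (GCD = 2)


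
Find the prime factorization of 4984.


4984 / 2 = 2492
2492 / 2 = 1246
1246 / 2 = 623
623 / 7 = 89
89 / 89 = 1
4984 = 2^3 × 7 × 89


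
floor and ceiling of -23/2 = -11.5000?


-23/2 = -11.5000
floor = -12
ceil = -11

floor = -12, ceil = -11


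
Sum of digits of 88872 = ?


8 + 8 + 8 + 7 + 2 = 33


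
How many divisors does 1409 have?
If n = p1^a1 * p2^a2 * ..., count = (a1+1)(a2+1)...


1409 = 1409^1
d(1409) = (1+1) = 2

2 divisors


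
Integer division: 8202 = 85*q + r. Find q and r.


8202 = 85 * 96 + 42
Check: 8160 + 42 = 8202

q = 96, r = 42


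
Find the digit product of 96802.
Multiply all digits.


9 × 6 × 8 × 0 × 2 = 0


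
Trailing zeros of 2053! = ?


floor(2053/5) = 410
floor(2053/25) = 82
floor(2053/125) = 16
floor(2053/625) = 3
Total = 511

511 trailing zeros


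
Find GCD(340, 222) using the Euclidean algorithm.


340 = 1 * 222 + 118
222 = 1 * 118 + 104
118 = 1 * 104 + 14
104 = 7 * 14 + 6
14 = 2 * 6 + 2
6 = 3 * 2 + 0
GCD = 2


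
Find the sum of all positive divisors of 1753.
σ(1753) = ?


Divisors of 1753: 1, 1753
Sum = 1 + 1753 = 1754

σ(1753) = 1754


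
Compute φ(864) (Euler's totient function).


864 = 2^5 × 3^3
Prime factors: 2, 3
φ(864) = 864 × (1-1/2) × (1-1/3)
= 864 × 1/2 × 2/3 = 288

φ(864) = 288


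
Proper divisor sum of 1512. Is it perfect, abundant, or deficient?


Proper divisors: 1, 2, 3, 4, 6, 7, 8, 9, 12, 14, 18, 21, 24, 27, 28, 36, 42, 54, 56, 63, 72, 84, 108, 126, 168, 189, 216, 252, 378, 504, 756
Sum = 1 + 2 + 3 + 4 + 6 + 7 + 8 + 9 + 12 + 14 + 18 + 21 + 24 + 27 + 28 + 36 + 42 + 54 + 56 + 63 + 72 + 84 + 108 + 126 + 168 + 189 + 216 + 252 + 378 + 504 + 756 = 3288
3288 > 1512 → abundant

s(1512) = 3288 (abundant)


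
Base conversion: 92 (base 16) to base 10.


92 (base 16) = 146 (decimal)
146 (decimal) = 146 (base 10)


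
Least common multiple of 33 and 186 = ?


GCD(33, 186) = 3
LCM = 33*186/3 = 6138/3 = 2046

LCM = 2046


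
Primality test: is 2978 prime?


2978 / 2 = 1489 (exact division)
2978 is NOT prime.

No, 2978 is not prime


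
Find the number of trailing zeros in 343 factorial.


floor(343/5) = 68
floor(343/25) = 13
floor(343/125) = 2
Total = 83

83 trailing zeros


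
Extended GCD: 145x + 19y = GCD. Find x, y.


Tabular extended Euclidean (each row: r = 145*s + 19*t):
r=145, s=1, t=0
r=19, s=0, t=1
q=7: r=12, s=1, t=-7   [145*(1) + 19*(-7) = 12]
q=1: r=7, s=-1, t=8   [145*(-1) + 19*(8) = 7]
q=1: r=5, s=2, t=-15   [145*(2) + 19*(-15) = 5]
q=1: r=2, s=-3, t=23   [145*(-3) + 19*(23) = 2]
q=2: r=1, s=8, t=-61   [145*(8) + 19*(-61) = 1]
q=2: r=0, s=-19, t=145   [145*(-19) + 19*(145) = 0]
GCD = 1; from the row with r=1: x=8, y=-61
Check: 145*(8) + 19*(-61) = 1160 - 1159 = 1

GCD = 1, x = 8, y = -61


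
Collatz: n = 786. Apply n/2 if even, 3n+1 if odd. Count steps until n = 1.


786 → 393 → 1180 → 590 → 295 → 886 → 443 → 1330 → 665 → 1996 → 998 → 499 → 1498 → 749 → 2248 → 1124 → 562 → 281 → 844 → 422 → 211 → 634 → 317 → 952 → 476 → 238 → 119 → 358 → 179 → 538 → 269 → 808 → 404 → 202 → 101 → 304 → 152 → 76 → 38 → 19 → 58 → 29 → 88 → 44 → 22 → 11 → 34 → 17 → 52 → 26 → 13 → 40 → 20 → 10 → 5 → 16 → 8 → 4 → 2 → 1
Total steps = 59

59 steps


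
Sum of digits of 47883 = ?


4 + 7 + 8 + 8 + 3 = 30


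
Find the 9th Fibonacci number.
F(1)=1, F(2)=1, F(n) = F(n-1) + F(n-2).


Sequence: 1, 1, 2, 3, 5, 8, 13, 21, 34
F(9) = 34


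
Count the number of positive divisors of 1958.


1958 = 2^1 × 11^1 × 89^1
d(1958) = (1+1) × (1+1) × (1+1) = 8

8 divisors


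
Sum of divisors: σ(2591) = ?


Divisors of 2591: 1, 2591
Sum = 1 + 2591 = 2592

σ(2591) = 2592


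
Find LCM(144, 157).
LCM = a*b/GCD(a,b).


GCD(144, 157) = 1
LCM = 144*157/1 = 22608/1 = 22608

LCM = 22608


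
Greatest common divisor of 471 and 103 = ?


471 = 4 * 103 + 59
103 = 1 * 59 + 44
59 = 1 * 44 + 15
44 = 2 * 15 + 14
15 = 1 * 14 + 1
14 = 14 * 1 + 0
GCD = 1


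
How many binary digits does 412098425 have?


412098425 in base 2 = 11000100100000001111101111001
Number of digits = 29

29 digits (base 2)


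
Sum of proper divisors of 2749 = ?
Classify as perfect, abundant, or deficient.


Proper divisors: 1
Sum = 1 = 1
1 < 2749 → deficient

s(2749) = 1 (deficient)


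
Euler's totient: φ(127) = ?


127 = 127
Prime factors: 127
φ(127) = 127 × (1-1/127)
= 127 × 126/127 = 126

φ(127) = 126


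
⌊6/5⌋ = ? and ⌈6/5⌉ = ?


6/5 = 1.2000
floor = 1
ceil = 2

floor = 1, ceil = 2


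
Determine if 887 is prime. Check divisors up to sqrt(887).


Check divisors up to sqrt(887) = 29.7825
No divisors found.
887 is prime.

Yes, 887 is prime


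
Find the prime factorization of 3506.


3506 / 2 = 1753
1753 / 1753 = 1
3506 = 2 × 1753


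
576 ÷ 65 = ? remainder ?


576 = 65 * 8 + 56
Check: 520 + 56 = 576

q = 8, r = 56


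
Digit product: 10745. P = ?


1 × 0 × 7 × 4 × 5 = 0


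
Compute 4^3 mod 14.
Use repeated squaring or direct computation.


4^1 mod 14 = 4
4^2 mod 14 = 2
4^3 mod 14 = 8


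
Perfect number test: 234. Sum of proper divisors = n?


Proper divisors of 234: 1, 2, 3, 6, 9, 13, 18, 26, 39, 78, 117
Sum = 1 + 2 + 3 + 6 + 9 + 13 + 18 + 26 + 39 + 78 + 117 = 312

No, 234 is not perfect (312 ≠ 234)


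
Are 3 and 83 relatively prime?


Euclidean algorithm:
83 = 27 * 3 + 2
3 = 1 * 2 + 1
2 = 2 * 1 + 0
GCD(3, 83) = 1

Yes, coprime (GCD = 1)


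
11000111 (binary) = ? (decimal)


11000111 (base 2) = 199 (decimal)
199 (decimal) = 199 (base 10)


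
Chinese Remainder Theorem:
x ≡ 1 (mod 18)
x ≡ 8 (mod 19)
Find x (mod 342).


M = 18*19 = 342
M1 = M/18 = 19, M2 = M/19 = 18
M1^(-1) mod 18 = 1, M2^(-1) mod 19 = 18
x = 1*19*1 + 8*18*18 = 2611
2611 mod 342 = 217
Check: 217 mod 18 = 1 ✓, 217 mod 19 = 8 ✓

x ≡ 217 (mod 342)


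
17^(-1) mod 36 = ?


Use the extended Euclidean algorithm on (36, 17); each row r = 36*s + 17*t:
r=36, s=1, t=0
r=17, s=0, t=1
q=2: r=2, s=1, t=-2   [36*(1) + 17*(-2) = 2]
q=8: r=1, s=-8, t=17   [36*(-8) + 17*(17) = 1]
q=2: r=0, s=17, t=-36   [36*(17) + 17*(-36) = 0]
GCD = 1 with t = 17, so 17*(17) ≡ 1 (mod 36)
Inverse = 17 mod 36 = 17
Check: 17 * 17 = 289 ≡ 1 (mod 36)

17^(-1) ≡ 17 (mod 36)


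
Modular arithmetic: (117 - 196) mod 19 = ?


117 - 196 = -79
-79 mod 19 = 16


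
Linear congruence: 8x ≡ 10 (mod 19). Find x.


GCD(8, 19) = 1, unique solution
a^(-1) mod 19 = 12
x = 12 * 10 mod 19 = 6

x ≡ 6 (mod 19)


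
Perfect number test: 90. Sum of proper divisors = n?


Proper divisors of 90: 1, 2, 3, 5, 6, 9, 10, 15, 18, 30, 45
Sum = 1 + 2 + 3 + 5 + 6 + 9 + 10 + 15 + 18 + 30 + 45 = 144

No, 90 is not perfect (144 ≠ 90)


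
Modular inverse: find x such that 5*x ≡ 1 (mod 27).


Use the extended Euclidean algorithm on (27, 5); each row r = 27*s + 5*t:
r=27, s=1, t=0
r=5, s=0, t=1
q=5: r=2, s=1, t=-5   [27*(1) + 5*(-5) = 2]
q=2: r=1, s=-2, t=11   [27*(-2) + 5*(11) = 1]
q=2: r=0, s=5, t=-27   [27*(5) + 5*(-27) = 0]
GCD = 1 with t = 11, so 5*(11) ≡ 1 (mod 27)
Inverse = 11 mod 27 = 11
Check: 5 * 11 = 55 ≡ 1 (mod 27)

5^(-1) ≡ 11 (mod 27)


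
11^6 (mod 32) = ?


11^1 mod 32 = 11
11^2 mod 32 = 25
11^3 mod 32 = 19
11^4 mod 32 = 17
11^5 mod 32 = 27
11^6 mod 32 = 9


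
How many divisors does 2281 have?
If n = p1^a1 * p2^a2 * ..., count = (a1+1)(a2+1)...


2281 = 2281^1
d(2281) = (1+1) = 2

2 divisors


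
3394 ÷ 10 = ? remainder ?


3394 = 10 * 339 + 4
Check: 3390 + 4 = 3394

q = 339, r = 4


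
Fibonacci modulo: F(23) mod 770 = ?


F(k) mod 770 for k=1..23:
1, 1, 2, 3, 5, 8, 13, 21, 34, 55, 89, 144, 233, 377, 610, 217, 57, 274, 331, 605, 166, 1, 167
F(23) mod 770 = 167


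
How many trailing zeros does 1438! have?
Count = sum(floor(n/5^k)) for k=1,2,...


floor(1438/5) = 287
floor(1438/25) = 57
floor(1438/125) = 11
floor(1438/625) = 2
Total = 357

357 trailing zeros


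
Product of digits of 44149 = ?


4 × 4 × 1 × 4 × 9 = 576


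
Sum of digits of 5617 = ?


5 + 6 + 1 + 7 = 19


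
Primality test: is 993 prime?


993 / 3 = 331 (exact division)
993 is NOT prime.

No, 993 is not prime


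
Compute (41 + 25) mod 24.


41 + 25 = 66
66 mod 24 = 18


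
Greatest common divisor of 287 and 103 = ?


287 = 2 * 103 + 81
103 = 1 * 81 + 22
81 = 3 * 22 + 15
22 = 1 * 15 + 7
15 = 2 * 7 + 1
7 = 7 * 1 + 0
GCD = 1


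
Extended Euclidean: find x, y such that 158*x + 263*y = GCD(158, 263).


Tabular extended Euclidean (each row: r = 158*s + 263*t):
r=158, s=1, t=0
r=263, s=0, t=1
q=0: r=158, s=1, t=0   [158*(1) + 263*(0) = 158]
q=1: r=105, s=-1, t=1   [158*(-1) + 263*(1) = 105]
q=1: r=53, s=2, t=-1   [158*(2) + 263*(-1) = 53]
q=1: r=52, s=-3, t=2   [158*(-3) + 263*(2) = 52]
q=1: r=1, s=5, t=-3   [158*(5) + 263*(-3) = 1]
q=52: r=0, s=-263, t=158   [158*(-263) + 263*(158) = 0]
GCD = 1; from the row with r=1: x=5, y=-3
Check: 158*(5) + 263*(-3) = 790 - 789 = 1

GCD = 1, x = 5, y = -3


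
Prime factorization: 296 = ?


296 / 2 = 148
148 / 2 = 74
74 / 2 = 37
37 / 37 = 1
296 = 2^3 × 37


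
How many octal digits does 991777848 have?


991777848 in base 8 = 7307252070
Number of digits = 10

10 digits (base 8)


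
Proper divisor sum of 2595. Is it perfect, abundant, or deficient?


Proper divisors: 1, 3, 5, 15, 173, 519, 865
Sum = 1 + 3 + 5 + 15 + 173 + 519 + 865 = 1581
1581 < 2595 → deficient

s(2595) = 1581 (deficient)


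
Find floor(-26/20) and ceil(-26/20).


-26/20 = -1.3000
floor = -2
ceil = -1

floor = -2, ceil = -1


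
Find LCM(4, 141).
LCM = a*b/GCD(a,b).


GCD(4, 141) = 1
LCM = 4*141/1 = 564/1 = 564

LCM = 564


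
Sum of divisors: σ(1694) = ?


Divisors of 1694: 1, 2, 7, 11, 14, 22, 77, 121, 154, 242, 847, 1694
Sum = 1 + 2 + 7 + 11 + 14 + 22 + 77 + 121 + 154 + 242 + 847 + 1694 = 3192

σ(1694) = 3192


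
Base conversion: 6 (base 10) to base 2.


6 (base 10) = 6 (decimal)
6 (decimal) = 110 (base 2)


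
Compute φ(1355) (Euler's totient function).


1355 = 5 × 271
Prime factors: 5, 271
φ(1355) = 1355 × (1-1/5) × (1-1/271)
= 1355 × 4/5 × 270/271 = 1080

φ(1355) = 1080


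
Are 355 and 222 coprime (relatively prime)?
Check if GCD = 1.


Euclidean algorithm:
355 = 1 * 222 + 133
222 = 1 * 133 + 89
133 = 1 * 89 + 44
89 = 2 * 44 + 1
44 = 44 * 1 + 0
GCD(355, 222) = 1

Yes, coprime (GCD = 1)


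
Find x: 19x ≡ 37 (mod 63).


GCD(19, 63) = 1, unique solution
a^(-1) mod 63 = 10
x = 10 * 37 mod 63 = 55

x ≡ 55 (mod 63)


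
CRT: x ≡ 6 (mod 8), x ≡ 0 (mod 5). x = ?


M = 8*5 = 40
M1 = M/8 = 5, M2 = M/5 = 8
M1^(-1) mod 8 = 5, M2^(-1) mod 5 = 2
x = 6*5*5 + 0*8*2 = 150
150 mod 40 = 30
Check: 30 mod 8 = 6 ✓, 30 mod 5 = 0 ✓

x ≡ 30 (mod 40)


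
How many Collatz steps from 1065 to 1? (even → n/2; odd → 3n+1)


1065 → 3196 → 1598 → 799 → 2398 → 1199 → 3598 → 1799 → 5398 → 2699 → 8098 → 4049 → 12148 → 6074 → 3037 → 9112 → 4556 → 2278 → 1139 → 3418 → 1709 → 5128 → 2564 → 1282 → 641 → 1924 → 962 → 481 → 1444 → 722 → 361 → 1084 → 542 → 271 → 814 → 407 → 1222 → 611 → 1834 → 917 → 2752 → 1376 → 688 → 344 → 172 → 86 → 43 → 130 → 65 → 196 → 98 → 49 → 148 → 74 → 37 → 112 → 56 → 28 → 14 → 7 → 22 → 11 → 34 → 17 → 52 → 26 → 13 → 40 → 20 → 10 → 5 → 16 → 8 → 4 → 2 → 1
Total steps = 75

75 steps


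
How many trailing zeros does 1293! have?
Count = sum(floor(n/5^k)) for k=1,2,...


floor(1293/5) = 258
floor(1293/25) = 51
floor(1293/125) = 10
floor(1293/625) = 2
Total = 321

321 trailing zeros


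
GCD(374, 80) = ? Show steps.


374 = 4 * 80 + 54
80 = 1 * 54 + 26
54 = 2 * 26 + 2
26 = 13 * 2 + 0
GCD = 2


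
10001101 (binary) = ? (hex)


10001101 (base 2) = 141 (decimal)
141 (decimal) = 8D (base 16)


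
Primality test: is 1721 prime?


Check divisors up to sqrt(1721) = 41.4849
No divisors found.
1721 is prime.

Yes, 1721 is prime


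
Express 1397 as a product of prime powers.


1397 / 11 = 127
127 / 127 = 1
1397 = 11 × 127


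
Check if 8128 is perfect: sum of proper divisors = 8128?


Proper divisors of 8128: 1, 2, 4, 8, 16, 32, 64, 127, 254, 508, 1016, 2032, 4064
Sum = 1 + 2 + 4 + 8 + 16 + 32 + 64 + 127 + 254 + 508 + 1016 + 2032 + 4064 = 8128

Yes, 8128 is perfect (8128 = 8128)


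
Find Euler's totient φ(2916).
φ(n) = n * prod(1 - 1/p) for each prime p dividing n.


2916 = 2^2 × 3^6
Prime factors: 2, 3
φ(2916) = 2916 × (1-1/2) × (1-1/3)
= 2916 × 1/2 × 2/3 = 972

φ(2916) = 972


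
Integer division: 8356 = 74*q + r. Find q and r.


8356 = 74 * 112 + 68
Check: 8288 + 68 = 8356

q = 112, r = 68


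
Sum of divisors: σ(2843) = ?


Divisors of 2843: 1, 2843
Sum = 1 + 2843 = 2844

σ(2843) = 2844


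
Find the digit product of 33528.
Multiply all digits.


3 × 3 × 5 × 2 × 8 = 720


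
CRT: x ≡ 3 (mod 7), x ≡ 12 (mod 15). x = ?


M = 7*15 = 105
M1 = M/7 = 15, M2 = M/15 = 7
M1^(-1) mod 7 = 1, M2^(-1) mod 15 = 13
x = 3*15*1 + 12*7*13 = 1137
1137 mod 105 = 87
Check: 87 mod 7 = 3 ✓, 87 mod 15 = 12 ✓

x ≡ 87 (mod 105)


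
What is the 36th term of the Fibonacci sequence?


Sequence: 1, 1, 2, 3, 5, 8, 13, 21, 34, 55, 89, 144, 233, 377, 610, 987, 1597, 2584, 4181, 6765, 10946, 17711, 28657, 46368, 75025, 121393, 196418, 317811, 514229, 832040, 1346269, 2178309, 3524578, 5702887, 9227465, 14930352
F(36) = 14930352


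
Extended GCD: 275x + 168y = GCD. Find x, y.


Tabular extended Euclidean (each row: r = 275*s + 168*t):
r=275, s=1, t=0
r=168, s=0, t=1
q=1: r=107, s=1, t=-1   [275*(1) + 168*(-1) = 107]
q=1: r=61, s=-1, t=2   [275*(-1) + 168*(2) = 61]
q=1: r=46, s=2, t=-3   [275*(2) + 168*(-3) = 46]
q=1: r=15, s=-3, t=5   [275*(-3) + 168*(5) = 15]
q=3: r=1, s=11, t=-18   [275*(11) + 168*(-18) = 1]
q=15: r=0, s=-168, t=275   [275*(-168) + 168*(275) = 0]
GCD = 1; from the row with r=1: x=11, y=-18
Check: 275*(11) + 168*(-18) = 3025 - 3024 = 1

GCD = 1, x = 11, y = -18


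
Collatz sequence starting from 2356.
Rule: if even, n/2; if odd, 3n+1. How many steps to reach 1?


2356 → 1178 → 589 → 1768 → 884 → 442 → 221 → 664 → 332 → 166 → 83 → 250 → 125 → 376 → 188 → 94 → 47 → 142 → 71 → 214 → 107 → 322 → 161 → 484 → 242 → 121 → 364 → 182 → 91 → 274 → 137 → 412 → 206 → 103 → 310 → 155 → 466 → 233 → 700 → 350 → 175 → 526 → 263 → 790 → 395 → 1186 → 593 → 1780 → 890 → 445 → 1336 → 668 → 334 → 167 → 502 → 251 → 754 → 377 → 1132 → 566 → 283 → 850 → 425 → 1276 → 638 → 319 → 958 → 479 → 1438 → 719 → 2158 → 1079 → 3238 → 1619 → 4858 → 2429 → 7288 → 3644 → 1822 → 911 → 2734 → 1367 → 4102 → 2051 → 6154 → 3077 → 9232 → 4616 → 2308 → 1154 → 577 → 1732 → 866 → 433 → 1300 → 650 → 325 → 976 → 488 → 244 → 122 → 61 → 184 → 92 → 46 → 23 → 70 → 35 → 106 → 53 → 160 → 80 → 40 → 20 → 10 → 5 → 16 → 8 → 4 → 2 → 1
Total steps = 120

120 steps


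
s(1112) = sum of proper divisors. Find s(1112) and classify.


Proper divisors: 1, 2, 4, 8, 139, 278, 556
Sum = 1 + 2 + 4 + 8 + 139 + 278 + 556 = 988
988 < 1112 → deficient

s(1112) = 988 (deficient)


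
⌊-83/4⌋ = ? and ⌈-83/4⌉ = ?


-83/4 = -20.7500
floor = -21
ceil = -20

floor = -21, ceil = -20


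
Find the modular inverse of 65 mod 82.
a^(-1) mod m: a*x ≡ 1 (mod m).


Use the extended Euclidean algorithm on (82, 65); each row r = 82*s + 65*t:
r=82, s=1, t=0
r=65, s=0, t=1
q=1: r=17, s=1, t=-1   [82*(1) + 65*(-1) = 17]
q=3: r=14, s=-3, t=4   [82*(-3) + 65*(4) = 14]
q=1: r=3, s=4, t=-5   [82*(4) + 65*(-5) = 3]
q=4: r=2, s=-19, t=24   [82*(-19) + 65*(24) = 2]
q=1: r=1, s=23, t=-29   [82*(23) + 65*(-29) = 1]
q=2: r=0, s=-65, t=82   [82*(-65) + 65*(82) = 0]
GCD = 1 with t = -29, so 65*(-29) ≡ 1 (mod 82)
Inverse = -29 mod 82 = 53
Check: 65 * 53 = 3445 ≡ 1 (mod 82)

65^(-1) ≡ 53 (mod 82)


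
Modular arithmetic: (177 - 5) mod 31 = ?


177 - 5 = 172
172 mod 31 = 17


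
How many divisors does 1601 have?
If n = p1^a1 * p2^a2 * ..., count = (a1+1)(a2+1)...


1601 = 1601^1
d(1601) = (1+1) = 2

2 divisors


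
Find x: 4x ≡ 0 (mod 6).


GCD(4, 6) = 2 divides 0
Divide: 2x ≡ 0 (mod 3)
x ≡ 0 (mod 3)


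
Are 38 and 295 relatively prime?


Euclidean algorithm:
295 = 7 * 38 + 29
38 = 1 * 29 + 9
29 = 3 * 9 + 2
9 = 4 * 2 + 1
2 = 2 * 1 + 0
GCD(38, 295) = 1

Yes, coprime (GCD = 1)


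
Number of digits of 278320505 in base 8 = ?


278320505 in base 8 = 2045552571
Number of digits = 10

10 digits (base 8)


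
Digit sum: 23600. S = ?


2 + 3 + 6 + 0 + 0 = 11


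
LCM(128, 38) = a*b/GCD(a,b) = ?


GCD(128, 38) = 2
LCM = 128*38/2 = 4864/2 = 2432

LCM = 2432


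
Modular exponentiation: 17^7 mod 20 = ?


17^1 mod 20 = 17
17^2 mod 20 = 9
17^3 mod 20 = 13
17^4 mod 20 = 1
17^5 mod 20 = 17
17^6 mod 20 = 9
17^7 mod 20 = 13


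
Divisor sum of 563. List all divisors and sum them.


Divisors of 563: 1, 563
Sum = 1 + 563 = 564

σ(563) = 564


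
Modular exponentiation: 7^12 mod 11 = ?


7^1 mod 11 = 7
7^2 mod 11 = 5
7^3 mod 11 = 2
7^4 mod 11 = 3
7^5 mod 11 = 10
7^6 mod 11 = 4
7^7 mod 11 = 6
7^8 mod 11 = 9
7^9 mod 11 = 8
7^10 mod 11 = 1
7^11 mod 11 = 7
7^12 mod 11 = 5


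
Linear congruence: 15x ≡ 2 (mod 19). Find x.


GCD(15, 19) = 1, unique solution
a^(-1) mod 19 = 14
x = 14 * 2 mod 19 = 9

x ≡ 9 (mod 19)


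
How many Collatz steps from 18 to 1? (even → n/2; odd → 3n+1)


18 → 9 → 28 → 14 → 7 → 22 → 11 → 34 → 17 → 52 → 26 → 13 → 40 → 20 → 10 → 5 → 16 → 8 → 4 → 2 → 1
Total steps = 20

20 steps


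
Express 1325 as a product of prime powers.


1325 / 5 = 265
265 / 5 = 53
53 / 53 = 1
1325 = 5^2 × 53


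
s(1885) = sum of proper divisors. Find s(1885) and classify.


Proper divisors: 1, 5, 13, 29, 65, 145, 377
Sum = 1 + 5 + 13 + 29 + 65 + 145 + 377 = 635
635 < 1885 → deficient

s(1885) = 635 (deficient)


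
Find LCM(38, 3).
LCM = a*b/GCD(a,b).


GCD(38, 3) = 1
LCM = 38*3/1 = 114/1 = 114

LCM = 114


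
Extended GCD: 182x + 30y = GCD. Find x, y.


Tabular extended Euclidean (each row: r = 182*s + 30*t):
r=182, s=1, t=0
r=30, s=0, t=1
q=6: r=2, s=1, t=-6   [182*(1) + 30*(-6) = 2]
q=15: r=0, s=-15, t=91   [182*(-15) + 30*(91) = 0]
GCD = 2; from the row with r=2: x=1, y=-6
Check: 182*(1) + 30*(-6) = 182 - 180 = 2

GCD = 2, x = 1, y = -6


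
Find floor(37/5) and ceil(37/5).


37/5 = 7.4000
floor = 7
ceil = 8

floor = 7, ceil = 8


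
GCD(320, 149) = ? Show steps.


320 = 2 * 149 + 22
149 = 6 * 22 + 17
22 = 1 * 17 + 5
17 = 3 * 5 + 2
5 = 2 * 2 + 1
2 = 2 * 1 + 0
GCD = 1


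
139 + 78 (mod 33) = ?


139 + 78 = 217
217 mod 33 = 19


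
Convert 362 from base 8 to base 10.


362 (base 8) = 242 (decimal)
242 (decimal) = 242 (base 10)


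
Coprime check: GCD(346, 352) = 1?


Euclidean algorithm:
352 = 1 * 346 + 6
346 = 57 * 6 + 4
6 = 1 * 4 + 2
4 = 2 * 2 + 0
GCD(346, 352) = 2

No, not coprime (GCD = 2)


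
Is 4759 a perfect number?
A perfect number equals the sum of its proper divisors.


Proper divisors of 4759: 1
Sum = 1 = 1

No, 4759 is not perfect (1 ≠ 4759)


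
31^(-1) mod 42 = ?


Use the extended Euclidean algorithm on (42, 31); each row r = 42*s + 31*t:
r=42, s=1, t=0
r=31, s=0, t=1
q=1: r=11, s=1, t=-1   [42*(1) + 31*(-1) = 11]
q=2: r=9, s=-2, t=3   [42*(-2) + 31*(3) = 9]
q=1: r=2, s=3, t=-4   [42*(3) + 31*(-4) = 2]
q=4: r=1, s=-14, t=19   [42*(-14) + 31*(19) = 1]
q=2: r=0, s=31, t=-42   [42*(31) + 31*(-42) = 0]
GCD = 1 with t = 19, so 31*(19) ≡ 1 (mod 42)
Inverse = 19 mod 42 = 19
Check: 31 * 19 = 589 ≡ 1 (mod 42)

31^(-1) ≡ 19 (mod 42)


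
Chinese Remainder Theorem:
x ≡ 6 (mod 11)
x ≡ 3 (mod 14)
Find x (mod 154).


M = 11*14 = 154
M1 = M/11 = 14, M2 = M/14 = 11
M1^(-1) mod 11 = 4, M2^(-1) mod 14 = 9
x = 6*14*4 + 3*11*9 = 633
633 mod 154 = 17
Check: 17 mod 11 = 6 ✓, 17 mod 14 = 3 ✓

x ≡ 17 (mod 154)
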